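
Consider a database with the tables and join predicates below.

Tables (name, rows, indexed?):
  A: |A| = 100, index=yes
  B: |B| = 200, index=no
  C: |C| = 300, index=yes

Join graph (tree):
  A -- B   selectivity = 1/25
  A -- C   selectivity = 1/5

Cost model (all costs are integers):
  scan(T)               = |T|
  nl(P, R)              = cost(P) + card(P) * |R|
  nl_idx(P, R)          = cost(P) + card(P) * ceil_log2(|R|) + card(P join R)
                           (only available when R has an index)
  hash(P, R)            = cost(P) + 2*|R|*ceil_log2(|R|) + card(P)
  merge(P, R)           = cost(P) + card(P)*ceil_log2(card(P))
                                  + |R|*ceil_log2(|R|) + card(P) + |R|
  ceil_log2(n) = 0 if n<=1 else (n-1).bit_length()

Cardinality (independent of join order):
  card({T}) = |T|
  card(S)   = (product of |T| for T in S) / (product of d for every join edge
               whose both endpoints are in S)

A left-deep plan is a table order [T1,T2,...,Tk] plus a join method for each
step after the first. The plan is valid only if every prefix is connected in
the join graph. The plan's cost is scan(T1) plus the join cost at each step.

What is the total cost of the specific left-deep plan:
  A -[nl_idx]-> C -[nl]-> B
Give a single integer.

step 1: scan A: cost=100, card=100
step 2: join C via nl_idx
    card(P join C) = 100*300/(5) = 6000
    cost = 100 + 100*9 + 6000 = 7000
step 3: join B via nl
    card(P join B) = 6000*200/(25) = 48000
    cost = 7000 + 6000*200 = 1207000

1207000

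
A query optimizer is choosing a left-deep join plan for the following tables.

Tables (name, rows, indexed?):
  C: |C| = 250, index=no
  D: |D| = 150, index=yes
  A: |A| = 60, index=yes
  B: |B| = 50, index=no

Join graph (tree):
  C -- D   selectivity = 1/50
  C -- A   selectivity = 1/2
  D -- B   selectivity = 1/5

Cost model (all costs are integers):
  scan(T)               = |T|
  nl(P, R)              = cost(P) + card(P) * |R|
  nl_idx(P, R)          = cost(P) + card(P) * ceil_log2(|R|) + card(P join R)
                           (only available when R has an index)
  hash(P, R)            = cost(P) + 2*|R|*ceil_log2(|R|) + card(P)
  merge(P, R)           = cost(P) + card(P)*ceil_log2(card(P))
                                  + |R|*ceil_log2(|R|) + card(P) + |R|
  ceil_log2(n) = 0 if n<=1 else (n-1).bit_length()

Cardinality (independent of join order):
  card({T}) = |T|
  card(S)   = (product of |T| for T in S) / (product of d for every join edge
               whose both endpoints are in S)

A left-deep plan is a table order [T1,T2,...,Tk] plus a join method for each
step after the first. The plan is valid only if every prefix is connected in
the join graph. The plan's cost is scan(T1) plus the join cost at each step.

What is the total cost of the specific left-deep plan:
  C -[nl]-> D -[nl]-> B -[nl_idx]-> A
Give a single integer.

345250

step 1: scan C: cost=250, card=250
step 2: join D via nl
    card(P join D) = 250*150/(50) = 750
    cost = 250 + 250*150 = 37750
step 3: join B via nl
    card(P join B) = 750*50/(5) = 7500
    cost = 37750 + 750*50 = 75250
step 4: join A via nl_idx
    card(P join A) = 7500*60/(2) = 225000
    cost = 75250 + 7500*6 + 225000 = 345250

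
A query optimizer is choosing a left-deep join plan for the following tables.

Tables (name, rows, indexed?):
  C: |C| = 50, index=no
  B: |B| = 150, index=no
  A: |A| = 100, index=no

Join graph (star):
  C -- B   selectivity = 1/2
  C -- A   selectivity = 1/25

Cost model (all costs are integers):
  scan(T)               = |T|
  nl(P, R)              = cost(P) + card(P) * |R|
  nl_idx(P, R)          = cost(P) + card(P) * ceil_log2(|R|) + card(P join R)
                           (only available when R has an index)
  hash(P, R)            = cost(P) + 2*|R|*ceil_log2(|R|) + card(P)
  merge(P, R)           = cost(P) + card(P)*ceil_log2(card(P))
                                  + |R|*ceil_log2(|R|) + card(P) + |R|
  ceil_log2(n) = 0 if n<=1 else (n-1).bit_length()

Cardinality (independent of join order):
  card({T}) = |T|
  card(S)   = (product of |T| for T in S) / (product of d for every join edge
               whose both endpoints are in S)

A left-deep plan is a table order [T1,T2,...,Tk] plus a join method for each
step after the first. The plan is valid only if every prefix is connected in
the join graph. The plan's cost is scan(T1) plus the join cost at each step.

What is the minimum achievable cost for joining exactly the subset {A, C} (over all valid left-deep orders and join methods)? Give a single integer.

800

Selinger DP over subsets of {A,C}:
  {C}: scan cost=50, card=50
  {A}: scan cost=100, card=100
  {AC}: card=200; try (C,hash)→800, (A,merge)→1200, (C,merge)→1250, (A,hash)→1500, (A,nl)→5050, (C,nl)→5100; best=800 via (C,hash)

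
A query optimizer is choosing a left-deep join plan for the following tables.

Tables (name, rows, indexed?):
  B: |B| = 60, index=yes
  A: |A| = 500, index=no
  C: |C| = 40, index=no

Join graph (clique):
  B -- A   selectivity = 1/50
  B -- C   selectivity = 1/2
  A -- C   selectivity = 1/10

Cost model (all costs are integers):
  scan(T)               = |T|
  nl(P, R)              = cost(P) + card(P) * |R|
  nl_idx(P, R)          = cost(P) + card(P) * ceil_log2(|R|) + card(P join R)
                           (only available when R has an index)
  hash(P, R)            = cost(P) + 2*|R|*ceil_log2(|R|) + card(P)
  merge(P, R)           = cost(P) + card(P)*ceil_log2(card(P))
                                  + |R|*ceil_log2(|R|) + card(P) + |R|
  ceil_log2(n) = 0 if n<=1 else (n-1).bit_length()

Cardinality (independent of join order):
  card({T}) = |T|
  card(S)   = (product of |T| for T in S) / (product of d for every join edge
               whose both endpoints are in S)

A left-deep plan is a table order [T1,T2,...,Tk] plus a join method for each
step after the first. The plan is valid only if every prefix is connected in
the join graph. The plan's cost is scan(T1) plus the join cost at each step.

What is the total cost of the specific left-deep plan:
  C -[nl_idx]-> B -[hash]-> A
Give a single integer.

11680

step 1: scan C: cost=40, card=40
step 2: join B via nl_idx
    card(P join B) = 40*60/(2) = 1200
    cost = 40 + 40*6 + 1200 = 1480
step 3: join A via hash
    card(P join A) = 1200*500/(50*10) = 1200
    cost = 1480 + 2*500*9 + 1200 = 11680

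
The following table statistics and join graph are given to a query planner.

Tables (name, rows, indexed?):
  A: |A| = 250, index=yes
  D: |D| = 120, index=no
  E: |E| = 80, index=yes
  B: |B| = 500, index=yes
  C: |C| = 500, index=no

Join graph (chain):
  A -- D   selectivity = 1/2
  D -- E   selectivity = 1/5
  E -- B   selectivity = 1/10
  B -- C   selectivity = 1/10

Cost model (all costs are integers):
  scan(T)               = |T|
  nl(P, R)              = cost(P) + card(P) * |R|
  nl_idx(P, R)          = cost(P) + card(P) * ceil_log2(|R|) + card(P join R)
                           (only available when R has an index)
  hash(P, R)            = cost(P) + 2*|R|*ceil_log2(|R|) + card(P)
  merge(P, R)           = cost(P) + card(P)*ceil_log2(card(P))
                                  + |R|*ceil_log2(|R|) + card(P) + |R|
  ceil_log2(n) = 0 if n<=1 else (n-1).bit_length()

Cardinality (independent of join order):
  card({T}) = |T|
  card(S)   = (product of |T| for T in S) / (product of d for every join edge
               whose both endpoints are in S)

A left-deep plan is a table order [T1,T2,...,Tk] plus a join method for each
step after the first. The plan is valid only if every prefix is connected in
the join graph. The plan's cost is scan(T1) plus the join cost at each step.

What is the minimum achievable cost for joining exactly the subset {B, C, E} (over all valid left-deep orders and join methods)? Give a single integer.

Selinger DP over subsets of {B,C,E}:
  {E}: scan cost=80, card=80
  {B}: scan cost=500, card=500
  {C}: scan cost=500, card=500
  {BE}: card=4000; try (E,hash)→2120, (B,nl_idx)→4800, (B,merge)→5720, (E,merge)→6140, (E,nl_idx)→8000, (B,hash)→9160 …(+2); best=2120 via (E,hash)
  {BC}: card=25000; try (C,hash)→10000, (B,hash)→10000, (C,merge)→10500, (B,merge)→10500, (B,nl_idx)→30000, (C,nl)→250500 …(+1); best=10000 via (C,hash)
  {BCE}: card=200000; try (C,hash)→15120, (E,hash)→36120, (C,merge)→59120, (E,nl_idx)→385000, (E,merge)→410640, (C,nl)→2002120 …(+1); best=15120 via (C,hash)

15120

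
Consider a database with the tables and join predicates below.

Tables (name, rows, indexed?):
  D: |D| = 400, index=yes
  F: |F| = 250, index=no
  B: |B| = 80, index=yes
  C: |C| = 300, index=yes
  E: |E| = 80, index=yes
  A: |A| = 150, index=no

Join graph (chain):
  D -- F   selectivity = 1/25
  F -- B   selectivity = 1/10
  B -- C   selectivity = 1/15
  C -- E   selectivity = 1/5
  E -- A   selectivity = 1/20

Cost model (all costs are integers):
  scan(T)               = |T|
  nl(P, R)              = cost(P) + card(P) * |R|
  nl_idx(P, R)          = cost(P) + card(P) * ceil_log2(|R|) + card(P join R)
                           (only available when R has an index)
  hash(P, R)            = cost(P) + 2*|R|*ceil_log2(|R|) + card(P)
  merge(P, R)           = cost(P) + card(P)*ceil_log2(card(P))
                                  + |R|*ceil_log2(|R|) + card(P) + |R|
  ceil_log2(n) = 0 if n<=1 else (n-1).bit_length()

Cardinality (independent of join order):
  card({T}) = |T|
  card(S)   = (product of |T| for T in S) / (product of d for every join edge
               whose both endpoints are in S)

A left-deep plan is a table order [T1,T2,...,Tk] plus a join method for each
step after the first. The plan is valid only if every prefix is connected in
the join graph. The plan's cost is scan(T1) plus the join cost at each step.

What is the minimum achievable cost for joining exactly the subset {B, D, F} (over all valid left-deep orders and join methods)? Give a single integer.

Selinger DP over subsets of {B,D,F}:
  {D}: scan cost=400, card=400
  {F}: scan cost=250, card=250
  {B}: scan cost=80, card=80
  {DF}: card=4000; try (F,hash)→4800, (D,merge)→6500, (D,nl_idx)→6500, (F,merge)→6650, (D,hash)→7700, (D,nl)→100250 …(+1); best=4800 via (F,hash)
  {BF}: card=2000; try (B,hash)→1620, (F,merge)→2970, (B,merge)→3140, (B,nl_idx)→4000, (F,hash)→4160, (F,nl)→20080 …(+1); best=1620 via (B,hash)
  {BDF}: card=32000; try (B,hash)→9920, (D,hash)→10820, (D,merge)→29620, (D,nl_idx)→51620, (B,merge)→57440, (B,nl_idx)→64800 …(+2); best=9920 via (B,hash)

9920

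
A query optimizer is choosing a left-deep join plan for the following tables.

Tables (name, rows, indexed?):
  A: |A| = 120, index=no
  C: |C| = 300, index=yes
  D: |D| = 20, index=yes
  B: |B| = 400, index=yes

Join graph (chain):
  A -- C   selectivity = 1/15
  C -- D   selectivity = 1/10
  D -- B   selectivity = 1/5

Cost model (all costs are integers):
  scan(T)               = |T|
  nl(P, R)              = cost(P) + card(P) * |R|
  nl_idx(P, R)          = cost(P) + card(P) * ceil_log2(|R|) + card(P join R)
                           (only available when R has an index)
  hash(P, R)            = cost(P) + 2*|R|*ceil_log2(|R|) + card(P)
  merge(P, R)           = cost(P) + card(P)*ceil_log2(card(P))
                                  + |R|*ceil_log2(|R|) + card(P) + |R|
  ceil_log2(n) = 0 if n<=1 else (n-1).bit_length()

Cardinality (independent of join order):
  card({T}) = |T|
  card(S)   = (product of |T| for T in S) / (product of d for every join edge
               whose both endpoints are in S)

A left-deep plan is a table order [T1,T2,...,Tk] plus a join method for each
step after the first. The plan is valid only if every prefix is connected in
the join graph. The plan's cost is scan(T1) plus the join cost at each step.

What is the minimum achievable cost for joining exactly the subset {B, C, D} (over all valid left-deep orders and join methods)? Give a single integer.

Selinger DP over subsets of {B,C,D}:
  {C}: scan cost=300, card=300
  {D}: scan cost=20, card=20
  {B}: scan cost=400, card=400
  {CD}: card=600; try (D,hash)→800, (C,nl_idx)→800, (D,nl_idx)→2400, (C,merge)→3140, (D,merge)→3420, (C,hash)→5440 …(+2); best=800 via (D,hash)
  {BD}: card=1600; try (D,hash)→1000, (B,nl_idx)→1800, (D,nl_idx)→4000, (B,merge)→4140, (D,merge)→4520, (B,hash)→7240 …(+2); best=1000 via (D,hash)
  {BCD}: card=48000; try (C,hash)→8000, (B,hash)→8600, (B,merge)→11400, (C,merge)→23200, (B,nl_idx)→54200, (C,nl_idx)→63400 …(+2); best=8000 via (C,hash)

8000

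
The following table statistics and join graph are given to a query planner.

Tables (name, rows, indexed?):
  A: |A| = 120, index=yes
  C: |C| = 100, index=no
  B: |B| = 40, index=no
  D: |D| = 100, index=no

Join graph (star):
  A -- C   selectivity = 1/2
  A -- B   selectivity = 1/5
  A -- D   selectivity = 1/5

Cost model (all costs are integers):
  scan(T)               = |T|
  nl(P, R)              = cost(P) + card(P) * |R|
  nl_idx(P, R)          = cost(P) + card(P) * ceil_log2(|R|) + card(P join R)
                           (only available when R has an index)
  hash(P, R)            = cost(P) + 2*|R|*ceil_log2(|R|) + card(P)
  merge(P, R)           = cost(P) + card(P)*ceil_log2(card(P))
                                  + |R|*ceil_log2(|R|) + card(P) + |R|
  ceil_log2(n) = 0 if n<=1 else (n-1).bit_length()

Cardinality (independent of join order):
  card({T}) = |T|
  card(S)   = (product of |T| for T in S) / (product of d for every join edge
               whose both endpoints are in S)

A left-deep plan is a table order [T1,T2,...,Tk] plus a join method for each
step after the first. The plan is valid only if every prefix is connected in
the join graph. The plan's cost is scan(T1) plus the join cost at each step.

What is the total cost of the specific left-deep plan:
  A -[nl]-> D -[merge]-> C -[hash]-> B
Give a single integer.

step 1: scan A: cost=120, card=120
step 2: join D via nl
    card(P join D) = 120*100/(5) = 2400
    cost = 120 + 120*100 = 12120
step 3: join C via merge
    card(P join C) = 2400*100/(2) = 120000
    cost = 12120 + 2400*12 + 100*7 + 2400 + 100 = 44120
step 4: join B via hash
    card(P join B) = 120000*40/(5) = 960000
    cost = 44120 + 2*40*6 + 120000 = 164600

164600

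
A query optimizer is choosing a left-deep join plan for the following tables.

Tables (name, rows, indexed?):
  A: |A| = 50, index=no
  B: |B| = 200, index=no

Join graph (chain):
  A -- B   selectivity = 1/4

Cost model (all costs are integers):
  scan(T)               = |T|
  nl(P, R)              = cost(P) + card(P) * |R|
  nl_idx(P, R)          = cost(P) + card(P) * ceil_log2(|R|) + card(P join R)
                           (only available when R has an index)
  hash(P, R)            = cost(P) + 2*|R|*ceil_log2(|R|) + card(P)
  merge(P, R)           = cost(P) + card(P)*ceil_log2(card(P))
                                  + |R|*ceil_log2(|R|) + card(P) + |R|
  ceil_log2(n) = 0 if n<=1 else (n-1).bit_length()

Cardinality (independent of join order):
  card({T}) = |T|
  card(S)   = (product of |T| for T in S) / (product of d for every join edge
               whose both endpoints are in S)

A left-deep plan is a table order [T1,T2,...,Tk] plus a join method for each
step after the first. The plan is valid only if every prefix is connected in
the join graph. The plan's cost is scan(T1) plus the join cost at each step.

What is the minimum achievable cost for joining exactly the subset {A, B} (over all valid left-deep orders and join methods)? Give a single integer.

1000

Selinger DP over subsets of {A,B}:
  {A}: scan cost=50, card=50
  {B}: scan cost=200, card=200
  {AB}: card=2500; try (A,hash)→1000, (B,merge)→2200, (A,merge)→2350, (B,hash)→3300, (B,nl)→10050, (A,nl)→10200; best=1000 via (A,hash)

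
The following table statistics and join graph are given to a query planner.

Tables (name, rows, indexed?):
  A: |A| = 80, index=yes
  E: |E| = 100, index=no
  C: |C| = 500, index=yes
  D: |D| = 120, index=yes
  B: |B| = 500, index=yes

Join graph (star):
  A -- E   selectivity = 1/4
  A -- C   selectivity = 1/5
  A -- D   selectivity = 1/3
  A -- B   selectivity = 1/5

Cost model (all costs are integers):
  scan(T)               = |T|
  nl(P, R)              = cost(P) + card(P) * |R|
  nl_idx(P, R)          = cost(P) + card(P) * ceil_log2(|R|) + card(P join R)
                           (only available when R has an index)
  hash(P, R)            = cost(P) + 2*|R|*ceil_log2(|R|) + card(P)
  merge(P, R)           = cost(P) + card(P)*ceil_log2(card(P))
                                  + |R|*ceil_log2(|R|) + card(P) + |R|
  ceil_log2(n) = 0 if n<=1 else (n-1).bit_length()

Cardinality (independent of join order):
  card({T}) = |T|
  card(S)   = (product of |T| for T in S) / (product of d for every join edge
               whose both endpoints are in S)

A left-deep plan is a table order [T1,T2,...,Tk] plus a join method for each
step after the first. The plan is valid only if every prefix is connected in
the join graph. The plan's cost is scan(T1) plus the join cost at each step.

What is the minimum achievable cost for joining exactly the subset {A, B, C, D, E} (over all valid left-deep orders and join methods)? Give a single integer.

Selinger DP over subsets of {A,B,C,D,E}:
  {A}: scan cost=80, card=80
  {E}: scan cost=100, card=100
  {C}: scan cost=500, card=500
  {D}: scan cost=120, card=120
  {B}: scan cost=500, card=500
  {AE}: card=2000; try (A,hash)→1320, (E,merge)→1520, (A,merge)→1540, (E,hash)→1560, (A,nl_idx)→2800, (E,nl)→8080 …(+1); best=1320 via (A,hash)
  {AC}: card=8000; try (A,hash)→2120, (C,merge)→5720, (A,merge)→6140, (C,nl_idx)→8800, (C,hash)→9160, (A,nl_idx)→12000 …(+2); best=2120 via (A,hash)
  {AD}: card=3200; try (A,hash)→1360, (D,merge)→1680, (A,merge)→1720, (D,hash)→1840, (D,nl_idx)→3840, (A,nl_idx)→4160 …(+2); best=1360 via (A,hash)
  {AB}: card=8000; try (A,hash)→2120, (B,merge)→5720, (A,merge)→6140, (B,nl_idx)→8800, (B,hash)→9160, (A,nl_idx)→12000 …(+2); best=2120 via (A,hash)
  {ACE}: card=200000; try (E,hash)→11520, (C,hash)→12320, (C,merge)→30320, (E,merge)→114920, (C,nl_idx)→219320, (E,nl)→802120 …(+1); best=11520 via (E,hash)
  {ADE}: card=80000; try (D,hash)→5000, (E,hash)→5960, (D,merge)→26280, (E,merge)→43760, (D,nl_idx)→95320, (D,nl)→241320 …(+1); best=5000 via (D,hash)
  {ABE}: card=200000; try (E,hash)→11520, (B,hash)→12320, (B,merge)→30320, (E,merge)→114920, (B,nl_idx)→219320, (E,nl)→802120 …(+1); best=11520 via (E,hash)
  {ACD}: card=320000; try (D,hash)→11800, (C,hash)→13560, (C,merge)→47960, (D,merge)→115080, (C,nl_idx)→350160, (D,nl_idx)→378120 …(+2); best=11800 via (D,hash)
  {ABC}: card=800000; try (C,hash)→19120, (B,hash)→19120, (C,merge)→119120, (B,merge)→119120, (C,nl_idx)→874120, (B,nl_idx)→874120 …(+2); best=19120 via (C,hash)
  {ABD}: card=320000; try (D,hash)→11800, (B,hash)→13560, (B,merge)→47960, (D,merge)→115080, (B,nl_idx)→350160, (D,nl_idx)→378120 …(+2); best=11800 via (D,hash)
  {ACDE}: card=8000000; try (C,hash)→94000, (D,hash)→213200, (E,hash)→333200, (C,merge)→1450000, (D,merge)→3812480, (E,merge)→6412600 …(+5); best=94000 via (C,hash)
  {ABCE}: card=20000000; try (C,hash)→220520, (B,hash)→220520, (E,hash)→820520, (C,merge)→3816520, (B,merge)→3816520, (E,merge)→16819920 …(+5); best=220520 via (C,hash)
  {ABDE}: card=8000000; try (B,hash)→94000, (D,hash)→213200, (E,hash)→333200, (B,merge)→1450000, (D,merge)→3812480, (E,merge)→6412600 …(+5); best=94000 via (B,hash)
  {ABCD}: card=32000000; try (C,hash)→340800, (B,hash)→340800, (D,hash)→820800, (C,merge)→6416800, (B,merge)→6416800, (D,merge)→16820080 …(+6); best=340800 via (C,hash)
  {ABCDE}: card=800000000; try (C,hash)→8103000, (B,hash)→8103000, (D,hash)→20222200, (E,hash)→32342200, (C,merge)→192099000, (B,merge)→192099000 …(+9); best=8103000 via (C,hash)

8103000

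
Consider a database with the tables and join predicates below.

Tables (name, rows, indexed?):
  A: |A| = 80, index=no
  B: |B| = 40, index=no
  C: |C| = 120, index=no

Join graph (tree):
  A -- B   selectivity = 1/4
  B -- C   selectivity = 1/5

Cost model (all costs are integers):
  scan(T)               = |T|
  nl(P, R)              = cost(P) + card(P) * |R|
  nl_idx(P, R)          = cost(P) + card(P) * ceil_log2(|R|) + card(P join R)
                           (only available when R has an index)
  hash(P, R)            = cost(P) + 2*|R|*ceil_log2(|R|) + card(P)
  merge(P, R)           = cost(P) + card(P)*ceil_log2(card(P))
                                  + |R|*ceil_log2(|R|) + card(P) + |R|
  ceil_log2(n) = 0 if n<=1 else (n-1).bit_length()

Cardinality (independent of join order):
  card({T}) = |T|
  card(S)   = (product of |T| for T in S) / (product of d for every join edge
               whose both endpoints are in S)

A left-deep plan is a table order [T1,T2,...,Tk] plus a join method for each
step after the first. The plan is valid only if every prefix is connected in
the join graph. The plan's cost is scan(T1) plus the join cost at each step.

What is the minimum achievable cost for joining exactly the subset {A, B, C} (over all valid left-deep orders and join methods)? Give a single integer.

Selinger DP over subsets of {A,B,C}:
  {A}: scan cost=80, card=80
  {B}: scan cost=40, card=40
  {C}: scan cost=120, card=120
  {AB}: card=800; try (B,hash)→640, (A,merge)→960, (B,merge)→1000, (A,hash)→1200, (A,nl)→3240, (B,nl)→3280; best=640 via (B,hash)
  {BC}: card=960; try (B,hash)→720, (C,merge)→1280, (B,merge)→1360, (C,hash)→1760, (C,nl)→4840, (B,nl)→4920; best=720 via (B,hash)
  {ABC}: card=19200; try (A,hash)→2800, (C,hash)→3120, (C,merge)→10400, (A,merge)→11920, (A,nl)→77520, (C,nl)→96640; best=2800 via (A,hash)

2800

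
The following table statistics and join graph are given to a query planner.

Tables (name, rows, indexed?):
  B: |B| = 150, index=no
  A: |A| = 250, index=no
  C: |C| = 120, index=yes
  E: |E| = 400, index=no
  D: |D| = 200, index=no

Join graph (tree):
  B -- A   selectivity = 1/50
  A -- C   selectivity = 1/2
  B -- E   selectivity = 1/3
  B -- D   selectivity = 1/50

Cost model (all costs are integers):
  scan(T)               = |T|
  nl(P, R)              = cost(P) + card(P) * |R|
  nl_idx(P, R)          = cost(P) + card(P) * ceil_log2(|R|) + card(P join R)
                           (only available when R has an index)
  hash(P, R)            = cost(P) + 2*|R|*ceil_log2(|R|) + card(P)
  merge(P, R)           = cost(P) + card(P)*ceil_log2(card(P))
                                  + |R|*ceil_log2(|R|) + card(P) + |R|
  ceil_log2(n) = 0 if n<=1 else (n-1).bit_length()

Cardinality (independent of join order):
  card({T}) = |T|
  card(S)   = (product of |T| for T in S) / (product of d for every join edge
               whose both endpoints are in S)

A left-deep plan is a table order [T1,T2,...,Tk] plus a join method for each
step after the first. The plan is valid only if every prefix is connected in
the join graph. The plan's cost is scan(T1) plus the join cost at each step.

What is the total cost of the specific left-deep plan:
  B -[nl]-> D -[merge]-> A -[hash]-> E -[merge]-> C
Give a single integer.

8050160

step 1: scan B: cost=150, card=150
step 2: join D via nl
    card(P join D) = 150*200/(50) = 600
    cost = 150 + 150*200 = 30150
step 3: join A via merge
    card(P join A) = 600*250/(50) = 3000
    cost = 30150 + 600*10 + 250*8 + 600 + 250 = 39000
step 4: join E via hash
    card(P join E) = 3000*400/(3) = 400000
    cost = 39000 + 2*400*9 + 3000 = 49200
step 5: join C via merge
    card(P join C) = 400000*120/(2) = 24000000
    cost = 49200 + 400000*19 + 120*7 + 400000 + 120 = 8050160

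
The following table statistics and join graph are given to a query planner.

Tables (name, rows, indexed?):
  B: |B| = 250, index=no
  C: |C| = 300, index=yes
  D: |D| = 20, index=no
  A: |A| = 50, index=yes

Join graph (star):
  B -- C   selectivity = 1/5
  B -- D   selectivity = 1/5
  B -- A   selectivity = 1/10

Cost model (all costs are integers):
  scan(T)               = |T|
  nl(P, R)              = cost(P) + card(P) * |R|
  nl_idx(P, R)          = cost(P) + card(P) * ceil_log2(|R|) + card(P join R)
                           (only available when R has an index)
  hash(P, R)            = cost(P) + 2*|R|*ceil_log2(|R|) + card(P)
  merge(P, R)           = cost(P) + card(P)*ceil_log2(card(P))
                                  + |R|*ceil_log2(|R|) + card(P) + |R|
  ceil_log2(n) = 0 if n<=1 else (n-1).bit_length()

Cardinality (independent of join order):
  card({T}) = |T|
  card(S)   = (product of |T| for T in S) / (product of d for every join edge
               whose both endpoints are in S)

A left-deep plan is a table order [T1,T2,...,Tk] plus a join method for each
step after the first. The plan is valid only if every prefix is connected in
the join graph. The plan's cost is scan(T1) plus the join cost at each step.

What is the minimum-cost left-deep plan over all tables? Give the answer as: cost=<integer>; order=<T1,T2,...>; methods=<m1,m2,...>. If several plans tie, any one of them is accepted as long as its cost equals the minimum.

cost=12700; order=B,D,A,C; methods=hash,hash,hash

Selinger DP (subsets sized 1..n):
  {B}: scan cost=250, card=250
  {C}: scan cost=300, card=300
  {D}: scan cost=20, card=20
  {A}: scan cost=50, card=50
  {BC}: card=15000; try (B,hash)→4600, (C,merge)→5500, (B,merge)→5550, (C,hash)→5900, (C,nl_idx)→17500, (C,nl)→75250 …(+1); best=4600 via (B,hash)
  {BD}: card=1000; try (D,hash)→700, (B,merge)→2390, (D,merge)→2620, (B,hash)→4040, (B,nl)→5020, (D,nl)→5250; best=700 via (D,hash)
  {AB}: card=1250; try (A,hash)→1100, (B,merge)→2650, (A,merge)→2850, (A,nl_idx)→3000, (B,hash)→4100, (B,nl)→12550 …(+1); best=1100 via (A,hash)
  {BCD}: card=60000; try (C,hash)→7100, (C,merge)→14700, (D,hash)→19800, (C,nl_idx)→69700, (D,merge)→229720, (C,nl)→300700 …(+1); best=7100 via (C,hash)
  {ABC}: card=75000; try (C,hash)→7750, (C,merge)→19100, (A,hash)→20200, (C,nl_idx)→87350, (A,nl_idx)→169600, (A,merge)→229950 …(+2); best=7750 via (C,hash)
  {ABD}: card=5000; try (A,hash)→2300, (D,hash)→2550, (A,nl_idx)→11700, (A,merge)→12050, (D,merge)→16220, (D,nl)→26100 …(+1); best=2300 via (A,hash)
  {ABCD}: card=300000; try (C,hash)→12700, (A,hash)→67700, (C,merge)→75300, (D,hash)→82950, (C,nl_idx)→347300, (A,nl_idx)→667100 …(+5); best=12700 via (C,hash)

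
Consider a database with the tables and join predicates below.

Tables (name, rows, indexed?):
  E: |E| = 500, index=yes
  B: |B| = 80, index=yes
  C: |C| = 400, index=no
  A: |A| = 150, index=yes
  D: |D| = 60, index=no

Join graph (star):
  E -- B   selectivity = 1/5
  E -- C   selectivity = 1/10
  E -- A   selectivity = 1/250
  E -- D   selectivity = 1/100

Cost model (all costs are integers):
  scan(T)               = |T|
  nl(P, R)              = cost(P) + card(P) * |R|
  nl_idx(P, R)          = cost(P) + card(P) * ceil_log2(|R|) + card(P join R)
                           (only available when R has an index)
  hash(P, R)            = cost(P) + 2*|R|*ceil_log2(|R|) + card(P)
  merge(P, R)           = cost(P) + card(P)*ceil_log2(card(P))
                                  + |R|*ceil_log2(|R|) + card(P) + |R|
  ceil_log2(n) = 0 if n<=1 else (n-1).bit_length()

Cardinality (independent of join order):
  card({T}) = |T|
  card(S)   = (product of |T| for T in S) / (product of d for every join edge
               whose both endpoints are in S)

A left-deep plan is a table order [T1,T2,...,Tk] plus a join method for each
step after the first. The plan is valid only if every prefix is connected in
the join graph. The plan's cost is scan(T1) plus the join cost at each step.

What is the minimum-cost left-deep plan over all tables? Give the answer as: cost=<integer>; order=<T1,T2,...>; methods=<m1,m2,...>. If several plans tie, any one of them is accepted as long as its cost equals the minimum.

Selinger DP (subsets sized 1..n):
  {E}: scan cost=500, card=500
  {B}: scan cost=80, card=80
  {C}: scan cost=400, card=400
  {A}: scan cost=150, card=150
  {D}: scan cost=60, card=60
  {BE}: card=8000; try (B,hash)→2120, (E,merge)→5720, (B,merge)→6140, (E,nl_idx)→8800, (E,hash)→9160, (B,nl_idx)→12000 …(+2); best=2120 via (B,hash)
  {CE}: card=20000; try (C,hash)→8200, (E,merge)→9400, (C,merge)→9500, (E,hash)→9800, (E,nl_idx)→24000, (E,nl)→200400 …(+1); best=8200 via (C,hash)
  {AE}: card=300; try (E,nl_idx)→1800, (A,hash)→3400, (A,nl_idx)→4800, (E,merge)→6500, (A,merge)→6850, (E,hash)→9300 …(+2); best=1800 via (E,nl_idx)
  {DE}: card=300; try (E,nl_idx)→900, (D,hash)→1720, (E,merge)→5480, (D,merge)→5920, (E,hash)→9120, (E,nl)→30060 …(+1); best=900 via (E,nl_idx)
  {BCE}: card=320000; try (C,hash)→17320, (B,hash)→29320, (C,merge)→118120, (B,merge)→328840, (B,nl_idx)→468200, (B,nl)→1608200 …(+1); best=17320 via (C,hash)
  {ABE}: card=4800; try (B,hash)→3220, (B,merge)→5440, (B,nl_idx)→8700, (A,hash)→12520, (B,nl)→25800, (A,nl_idx)→70920 …(+2); best=3220 via (B,hash)
  {BDE}: card=4800; try (B,hash)→2320, (B,merge)→4540, (B,nl_idx)→7800, (D,hash)→10840, (B,nl)→24900, (D,merge)→114540 …(+1); best=2320 via (B,hash)
  {ACE}: card=12000; try (C,merge)→8800, (C,hash)→9300, (A,hash)→30600, (C,nl)→121800, (A,nl_idx)→180200, (A,merge)→329550 …(+1); best=8800 via (C,merge)
  {CDE}: card=12000; try (C,merge)→7900, (C,hash)→8400, (D,hash)→28920, (C,nl)→120900, (D,merge)→328620, (D,nl)→1208200; best=7900 via (C,merge)
  {ADE}: card=180; try (D,hash)→2820, (A,nl_idx)→3480, (A,hash)→3600, (D,merge)→5220, (A,merge)→5250, (D,nl)→19800 …(+1); best=2820 via (D,hash)
  {ABCE}: card=192000; try (C,hash)→15220, (B,hash)→21920, (C,merge)→74420, (B,merge)→189440, (B,nl_idx)→284800, (A,hash)→339720 …(+5); best=15220 via (C,hash)
  {BCDE}: card=192000; try (C,hash)→14320, (B,hash)→21020, (C,merge)→73520, (B,merge)→188540, (B,nl_idx)→283900, (D,hash)→338040 …(+4); best=14320 via (C,hash)
  {ABDE}: card=2880; try (B,hash)→4120, (B,merge)→5080, (B,nl_idx)→6960, (D,hash)→8740, (A,hash)→9520, (B,nl)→17220 …(+5); best=4120 via (B,hash)
  {ACDE}: card=7200; try (C,merge)→8440, (C,hash)→10200, (D,hash)→21520, (A,hash)→22300, (C,nl)→74820, (A,nl_idx)→111100 …(+4); best=8440 via (C,merge)
  {ABCDE}: card=115200; try (C,hash)→14200, (B,hash)→16760, (C,merge)→45560, (B,merge)→109880, (B,nl_idx)→174040, (D,hash)→207940 …(+8); best=14200 via (C,hash)

cost=14200; order=A,E,D,B,C; methods=nl_idx,hash,hash,hash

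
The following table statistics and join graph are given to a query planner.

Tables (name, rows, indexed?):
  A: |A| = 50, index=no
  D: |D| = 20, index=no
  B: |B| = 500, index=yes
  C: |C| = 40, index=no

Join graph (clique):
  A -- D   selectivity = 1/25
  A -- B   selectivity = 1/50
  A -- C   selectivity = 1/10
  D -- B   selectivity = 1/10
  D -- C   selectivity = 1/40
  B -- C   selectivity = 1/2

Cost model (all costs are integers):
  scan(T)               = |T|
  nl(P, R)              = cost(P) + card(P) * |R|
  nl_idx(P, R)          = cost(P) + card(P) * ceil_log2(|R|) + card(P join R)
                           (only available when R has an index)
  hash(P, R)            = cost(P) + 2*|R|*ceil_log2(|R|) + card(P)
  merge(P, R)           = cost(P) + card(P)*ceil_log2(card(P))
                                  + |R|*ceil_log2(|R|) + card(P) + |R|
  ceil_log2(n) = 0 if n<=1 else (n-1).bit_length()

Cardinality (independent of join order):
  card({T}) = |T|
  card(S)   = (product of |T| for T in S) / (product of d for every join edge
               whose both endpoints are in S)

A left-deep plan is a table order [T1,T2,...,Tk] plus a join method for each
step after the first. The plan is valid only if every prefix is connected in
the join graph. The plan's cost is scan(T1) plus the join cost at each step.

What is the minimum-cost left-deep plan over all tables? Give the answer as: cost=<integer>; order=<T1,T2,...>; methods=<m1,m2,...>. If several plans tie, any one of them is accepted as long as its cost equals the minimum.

cost=788; order=C,D,A,B; methods=hash,merge,nl_idx

Selinger DP (subsets sized 1..n):
  {A}: scan cost=50, card=50
  {D}: scan cost=20, card=20
  {B}: scan cost=500, card=500
  {C}: scan cost=40, card=40
  {AD}: card=40; try (D,hash)→300, (A,merge)→490, (D,merge)→520, (A,hash)→640, (A,nl)→1020, (D,nl)→1050; best=300 via (D,hash)
  {AB}: card=500; try (B,nl_idx)→1000, (A,hash)→1600, (B,merge)→5400, (A,merge)→5850, (B,hash)→9100, (B,nl)→25050 …(+1); best=1000 via (B,nl_idx)
  {AC}: card=200; try (C,hash)→580, (A,merge)→670, (C,merge)→680, (A,hash)→680, (A,nl)→2040, (C,nl)→2050; best=580 via (C,hash)
  {BD}: card=1000; try (D,hash)→1200, (B,nl_idx)→1200, (B,merge)→5140, (D,merge)→5620, (B,hash)→9040, (B,nl)→10020 …(+1); best=1200 via (D,hash)
  {CD}: card=20; try (D,hash)→280, (C,merge)→420, (D,merge)→440, (C,hash)→520, (C,nl)→820, (D,nl)→840; best=280 via (D,hash)
  {BC}: card=10000; try (C,hash)→1480, (B,merge)→5320, (C,merge)→5780, (B,hash)→9080, (B,nl_idx)→10400, (B,nl)→20040 …(+1); best=1480 via (C,hash)
  {ABD}: card=40; try (B,nl_idx)→700, (D,hash)→1700, (A,hash)→2800, (B,merge)→5580, (D,merge)→6120, (B,hash)→9340 …(+4); best=700 via (B,nl_idx)
  {ACD}: card=4; try (A,merge)→750, (C,hash)→820, (C,merge)→860, (A,hash)→900, (D,hash)→980, (A,nl)→1280 …(+3); best=750 via (A,merge)
  {ABC}: card=1000; try (C,hash)→1980, (B,nl_idx)→3380, (C,merge)→6280, (B,merge)→7380, (B,hash)→9780, (A,hash)→12080 …(+4); best=1980 via (C,hash)
  {BCD}: card=500; try (B,nl_idx)→960, (C,hash)→2680, (B,merge)→5400, (B,hash)→9300, (B,nl)→10280, (D,hash)→11680 …(+4); best=960 via (B,nl_idx)
  {ABCD}: card=2; try (B,nl_idx)→788, (C,hash)→1220, (C,merge)→1260, (A,hash)→2060, (C,nl)→2300, (B,nl)→2750 …(+7); best=788 via (B,nl_idx)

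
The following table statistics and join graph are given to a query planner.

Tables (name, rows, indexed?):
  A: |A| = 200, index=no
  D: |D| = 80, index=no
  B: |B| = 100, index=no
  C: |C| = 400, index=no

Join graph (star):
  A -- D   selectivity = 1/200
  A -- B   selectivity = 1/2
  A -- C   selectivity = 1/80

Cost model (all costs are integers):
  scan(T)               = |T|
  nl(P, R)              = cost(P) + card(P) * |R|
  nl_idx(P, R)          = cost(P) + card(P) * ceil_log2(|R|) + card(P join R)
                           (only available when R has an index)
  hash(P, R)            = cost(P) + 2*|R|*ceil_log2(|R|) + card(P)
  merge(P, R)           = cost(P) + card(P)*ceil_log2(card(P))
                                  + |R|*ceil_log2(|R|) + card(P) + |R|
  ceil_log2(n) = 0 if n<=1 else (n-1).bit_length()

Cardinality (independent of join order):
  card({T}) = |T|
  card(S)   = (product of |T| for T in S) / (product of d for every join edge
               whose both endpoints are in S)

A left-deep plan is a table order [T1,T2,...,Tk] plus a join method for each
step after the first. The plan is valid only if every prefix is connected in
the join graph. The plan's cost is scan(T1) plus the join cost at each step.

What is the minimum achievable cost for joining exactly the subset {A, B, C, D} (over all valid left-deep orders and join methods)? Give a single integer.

Selinger DP over subsets of {A,B,C,D}:
  {A}: scan cost=200, card=200
  {D}: scan cost=80, card=80
  {B}: scan cost=100, card=100
  {C}: scan cost=400, card=400
  {AD}: card=80; try (D,hash)→1520, (A,merge)→2520, (D,merge)→2640, (A,hash)→3360, (A,nl)→16080, (D,nl)→16200; best=1520 via (D,hash)
  {AB}: card=10000; try (B,hash)→1800, (A,merge)→2700, (B,merge)→2800, (A,hash)→3400, (A,nl)→20100, (B,nl)→20200; best=1800 via (B,hash)
  {AC}: card=1000; try (A,hash)→4000, (C,merge)→6000, (A,merge)→6200, (C,hash)→7600, (C,nl)→80200, (A,nl)→80400; best=4000 via (A,hash)
  {ABD}: card=4000; try (B,merge)→2960, (B,hash)→3000, (B,nl)→9520, (D,hash)→12920, (D,merge)→152440, (D,nl)→801800; best=2960 via (B,merge)
  {ACD}: card=400; try (D,hash)→6120, (C,merge)→6160, (C,hash)→8800, (D,merge)→15640, (C,nl)→33520, (D,nl)→84000; best=6120 via (D,hash)
  {ABC}: card=50000; try (B,hash)→6400, (B,merge)→15800, (C,hash)→19000, (B,nl)→104000, (C,merge)→155800, (C,nl)→4001800; best=6400 via (B,hash)
  {ABCD}: card=20000; try (B,hash)→7920, (B,merge)→10920, (C,hash)→14160, (B,nl)→46120, (D,hash)→57520, (C,merge)→58960 …(+3); best=7920 via (B,hash)

7920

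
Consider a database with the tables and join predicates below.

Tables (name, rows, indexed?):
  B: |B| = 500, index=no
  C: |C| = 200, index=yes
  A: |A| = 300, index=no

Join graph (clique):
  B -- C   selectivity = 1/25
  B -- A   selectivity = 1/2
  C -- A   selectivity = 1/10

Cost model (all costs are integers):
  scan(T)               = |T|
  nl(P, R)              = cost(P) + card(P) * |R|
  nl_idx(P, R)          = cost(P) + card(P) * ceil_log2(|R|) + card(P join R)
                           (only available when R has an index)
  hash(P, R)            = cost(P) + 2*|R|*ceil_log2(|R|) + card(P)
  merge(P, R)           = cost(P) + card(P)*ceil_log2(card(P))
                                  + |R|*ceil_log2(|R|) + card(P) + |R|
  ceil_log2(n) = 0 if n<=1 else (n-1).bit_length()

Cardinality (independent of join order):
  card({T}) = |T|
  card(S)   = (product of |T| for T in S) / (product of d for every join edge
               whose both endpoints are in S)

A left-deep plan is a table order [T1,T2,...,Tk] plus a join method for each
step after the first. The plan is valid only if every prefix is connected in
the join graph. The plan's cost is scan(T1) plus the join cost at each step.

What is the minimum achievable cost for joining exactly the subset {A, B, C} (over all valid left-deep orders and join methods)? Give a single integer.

13600

Selinger DP over subsets of {A,B,C}:
  {B}: scan cost=500, card=500
  {C}: scan cost=200, card=200
  {A}: scan cost=300, card=300
  {BC}: card=4000; try (C,hash)→4200, (B,merge)→7000, (C,merge)→7300, (C,nl_idx)→8500, (B,hash)→9400, (B,nl)→100200 …(+1); best=4200 via (C,hash)
  {AB}: card=75000; try (A,hash)→6400, (B,merge)→8300, (A,merge)→8500, (B,hash)→9600, (B,nl)→150300, (A,nl)→150500; best=6400 via (A,hash)
  {AC}: card=6000; try (C,hash)→3800, (A,merge)→5000, (C,merge)→5100, (A,hash)→5800, (C,nl_idx)→8700, (A,nl)→60200 …(+1); best=3800 via (C,hash)
  {ABC}: card=60000; try (A,hash)→13600, (B,hash)→18800, (A,merge)→59200, (C,hash)→84600, (B,merge)→92800, (C,nl_idx)→666400 …(+4); best=13600 via (A,hash)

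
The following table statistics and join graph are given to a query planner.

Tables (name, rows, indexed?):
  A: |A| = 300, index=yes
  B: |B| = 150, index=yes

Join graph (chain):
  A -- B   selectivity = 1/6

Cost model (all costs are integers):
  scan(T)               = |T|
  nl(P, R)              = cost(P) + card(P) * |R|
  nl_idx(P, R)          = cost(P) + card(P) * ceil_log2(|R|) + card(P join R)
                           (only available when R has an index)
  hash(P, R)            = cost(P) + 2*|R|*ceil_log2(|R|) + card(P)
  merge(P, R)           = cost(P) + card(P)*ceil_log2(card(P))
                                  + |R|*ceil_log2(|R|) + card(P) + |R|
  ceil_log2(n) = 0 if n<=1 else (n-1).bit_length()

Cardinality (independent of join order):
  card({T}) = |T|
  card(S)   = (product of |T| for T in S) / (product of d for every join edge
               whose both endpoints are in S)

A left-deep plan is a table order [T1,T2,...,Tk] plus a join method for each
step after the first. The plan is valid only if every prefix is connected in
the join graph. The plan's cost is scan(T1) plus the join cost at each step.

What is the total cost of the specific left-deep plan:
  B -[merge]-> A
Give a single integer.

4500

step 1: scan B: cost=150, card=150
step 2: join A via merge
    card(P join A) = 150*300/(6) = 7500
    cost = 150 + 150*8 + 300*9 + 150 + 300 = 4500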